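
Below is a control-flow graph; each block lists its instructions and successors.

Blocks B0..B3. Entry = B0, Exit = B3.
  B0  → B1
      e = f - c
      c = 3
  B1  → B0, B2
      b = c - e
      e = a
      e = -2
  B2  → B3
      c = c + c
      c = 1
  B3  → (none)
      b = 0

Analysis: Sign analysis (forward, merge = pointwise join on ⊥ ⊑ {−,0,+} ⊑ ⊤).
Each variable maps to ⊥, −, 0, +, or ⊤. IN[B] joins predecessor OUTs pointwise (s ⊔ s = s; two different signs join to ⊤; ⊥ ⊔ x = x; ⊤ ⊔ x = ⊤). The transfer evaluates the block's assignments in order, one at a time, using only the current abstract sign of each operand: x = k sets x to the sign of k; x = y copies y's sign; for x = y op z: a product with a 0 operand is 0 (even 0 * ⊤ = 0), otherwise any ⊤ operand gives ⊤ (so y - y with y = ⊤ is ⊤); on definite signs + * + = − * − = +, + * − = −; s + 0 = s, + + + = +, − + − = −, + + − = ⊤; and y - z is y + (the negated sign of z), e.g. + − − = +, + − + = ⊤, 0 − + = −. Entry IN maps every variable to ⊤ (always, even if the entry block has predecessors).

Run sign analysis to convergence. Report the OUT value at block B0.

Per-block solution:
  B0:   IN=(all ⊤)   OUT={c:+; rest ⊤}
  B1:   IN={c:+; rest ⊤}   OUT={c:+, e:-; rest ⊤}
  B2:   IN={c:+, e:-; rest ⊤}   OUT={c:+, e:-; rest ⊤}
  B3:   IN={c:+, e:-; rest ⊤}   OUT={b:0, c:+, e:-; rest ⊤}

Merge at B0 (entry node, so the boundary value (all ⊤) is joined with the incoming edge(s)): IN[B0] = (all ⊤) ⊔ OUT[B1] = {a: ⊤, b: ⊤, c: ⊤, d: ⊤, e: ⊤, f: ⊤}
Applying B0's transfer function to that IN value gives OUT[B0] (row B0 above).

Answer: {a: ⊤, b: ⊤, c: +, d: ⊤, e: ⊤, f: ⊤}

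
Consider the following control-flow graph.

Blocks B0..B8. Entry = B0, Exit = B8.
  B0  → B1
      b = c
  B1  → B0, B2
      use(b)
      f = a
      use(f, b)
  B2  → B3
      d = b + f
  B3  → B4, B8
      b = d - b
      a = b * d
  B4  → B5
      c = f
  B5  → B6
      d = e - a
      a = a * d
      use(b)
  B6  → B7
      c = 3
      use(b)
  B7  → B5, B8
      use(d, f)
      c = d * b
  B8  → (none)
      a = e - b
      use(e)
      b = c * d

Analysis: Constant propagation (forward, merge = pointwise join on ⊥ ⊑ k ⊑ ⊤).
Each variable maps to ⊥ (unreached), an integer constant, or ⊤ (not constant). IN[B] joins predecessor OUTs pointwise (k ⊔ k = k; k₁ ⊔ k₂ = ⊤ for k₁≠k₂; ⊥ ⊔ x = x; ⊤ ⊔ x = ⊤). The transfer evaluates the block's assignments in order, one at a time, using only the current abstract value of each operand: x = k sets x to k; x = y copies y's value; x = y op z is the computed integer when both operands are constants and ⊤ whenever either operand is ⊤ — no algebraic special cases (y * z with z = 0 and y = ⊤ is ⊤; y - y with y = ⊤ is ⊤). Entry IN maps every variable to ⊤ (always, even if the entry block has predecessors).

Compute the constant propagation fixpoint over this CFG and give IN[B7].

Converged values:
  B0:   IN=(all ⊤)   OUT=(all ⊤)
  B1:   IN=(all ⊤)   OUT=(all ⊤)
  B2:   IN=(all ⊤)   OUT=(all ⊤)
  B3:   IN=(all ⊤)   OUT=(all ⊤)
  B4:   IN=(all ⊤)   OUT=(all ⊤)
  B5:   IN=(all ⊤)   OUT=(all ⊤)
  B6:   IN=(all ⊤)   OUT={c:3; rest ⊤}
  B7:   IN={c:3; rest ⊤}   OUT=(all ⊤)
  B8:   IN=(all ⊤)   OUT=(all ⊤)

Merge at B7: IN[B7] = OUT[B6] = {a: ⊤, b: ⊤, c: 3, d: ⊤, e: ⊤, f: ⊤}

Answer: {a: ⊤, b: ⊤, c: 3, d: ⊤, e: ⊤, f: ⊤}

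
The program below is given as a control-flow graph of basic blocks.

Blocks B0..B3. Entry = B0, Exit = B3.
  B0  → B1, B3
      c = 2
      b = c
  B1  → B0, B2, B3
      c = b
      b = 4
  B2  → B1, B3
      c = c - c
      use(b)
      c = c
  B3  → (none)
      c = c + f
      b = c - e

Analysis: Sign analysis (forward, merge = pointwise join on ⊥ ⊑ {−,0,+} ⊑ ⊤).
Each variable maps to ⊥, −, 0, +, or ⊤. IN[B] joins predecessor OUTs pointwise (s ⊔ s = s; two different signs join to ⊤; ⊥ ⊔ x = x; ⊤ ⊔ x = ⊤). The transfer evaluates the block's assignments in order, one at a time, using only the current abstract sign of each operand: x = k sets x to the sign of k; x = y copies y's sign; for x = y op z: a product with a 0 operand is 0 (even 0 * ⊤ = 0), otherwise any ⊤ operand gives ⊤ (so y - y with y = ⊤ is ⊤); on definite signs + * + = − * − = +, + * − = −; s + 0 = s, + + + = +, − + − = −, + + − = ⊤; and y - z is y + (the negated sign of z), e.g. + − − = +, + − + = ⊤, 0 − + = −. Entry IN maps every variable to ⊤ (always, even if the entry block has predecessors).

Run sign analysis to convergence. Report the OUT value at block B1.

Per-block solution:
  B0: | IN=(all ⊤) | OUT={b:+, c:+; rest ⊤}
  B1: | IN={b:+; rest ⊤} | OUT={b:+, c:+; rest ⊤}
  B2: | IN={b:+, c:+; rest ⊤} | OUT={b:+; rest ⊤}
  B3: | IN={b:+; rest ⊤} | OUT=(all ⊤)

Merge at B1: IN[B1] = OUT[B0] ⊔ OUT[B2] = {a: ⊤, b: +, c: ⊤, d: ⊤, e: ⊤, f: ⊤}
Applying B1's transfer function to that IN value gives OUT[B1] (row B1 above).

Answer: {a: ⊤, b: +, c: +, d: ⊤, e: ⊤, f: ⊤}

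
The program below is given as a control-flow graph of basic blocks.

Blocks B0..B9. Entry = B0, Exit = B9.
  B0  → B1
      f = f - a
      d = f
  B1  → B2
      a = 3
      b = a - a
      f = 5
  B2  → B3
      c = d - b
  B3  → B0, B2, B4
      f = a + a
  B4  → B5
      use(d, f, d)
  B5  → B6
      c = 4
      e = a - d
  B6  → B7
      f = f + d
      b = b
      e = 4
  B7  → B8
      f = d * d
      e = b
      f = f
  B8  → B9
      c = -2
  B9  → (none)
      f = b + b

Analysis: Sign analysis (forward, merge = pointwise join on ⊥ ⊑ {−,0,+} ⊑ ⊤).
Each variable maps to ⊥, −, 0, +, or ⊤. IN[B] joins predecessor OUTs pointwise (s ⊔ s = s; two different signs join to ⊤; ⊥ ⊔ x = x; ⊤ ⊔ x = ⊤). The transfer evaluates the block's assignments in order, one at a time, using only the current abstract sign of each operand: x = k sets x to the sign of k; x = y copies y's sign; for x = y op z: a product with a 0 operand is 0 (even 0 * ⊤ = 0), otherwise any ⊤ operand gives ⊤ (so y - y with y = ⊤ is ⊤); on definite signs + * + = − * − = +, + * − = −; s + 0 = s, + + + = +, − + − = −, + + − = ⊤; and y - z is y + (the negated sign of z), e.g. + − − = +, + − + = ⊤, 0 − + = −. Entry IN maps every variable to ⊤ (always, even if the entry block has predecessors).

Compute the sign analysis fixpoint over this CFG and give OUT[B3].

Fixpoint table:
  B0: | IN=(all ⊤) | OUT=(all ⊤)
  B1: | IN=(all ⊤) | OUT={a:+, f:+; rest ⊤}
  B2: | IN={a:+, f:+; rest ⊤} | OUT={a:+, f:+; rest ⊤}
  B3: | IN={a:+, f:+; rest ⊤} | OUT={a:+, f:+; rest ⊤}
  B4: | IN={a:+, f:+; rest ⊤} | OUT={a:+, f:+; rest ⊤}
  B5: | IN={a:+, f:+; rest ⊤} | OUT={a:+, c:+, f:+; rest ⊤}
  B6: | IN={a:+, c:+, f:+; rest ⊤} | OUT={a:+, c:+, e:+; rest ⊤}
  B7: | IN={a:+, c:+, e:+; rest ⊤} | OUT={a:+, c:+; rest ⊤}
  B8: | IN={a:+, c:+; rest ⊤} | OUT={a:+, c:-; rest ⊤}
  B9: | IN={a:+, c:-; rest ⊤} | OUT={a:+, c:-; rest ⊤}

Merge at B3: IN[B3] = OUT[B2] = {a: +, b: ⊤, c: ⊤, d: ⊤, e: ⊤, f: +}
Applying B3's transfer function to that IN value gives OUT[B3] (row B3 above).

Answer: {a: +, b: ⊤, c: ⊤, d: ⊤, e: ⊤, f: +}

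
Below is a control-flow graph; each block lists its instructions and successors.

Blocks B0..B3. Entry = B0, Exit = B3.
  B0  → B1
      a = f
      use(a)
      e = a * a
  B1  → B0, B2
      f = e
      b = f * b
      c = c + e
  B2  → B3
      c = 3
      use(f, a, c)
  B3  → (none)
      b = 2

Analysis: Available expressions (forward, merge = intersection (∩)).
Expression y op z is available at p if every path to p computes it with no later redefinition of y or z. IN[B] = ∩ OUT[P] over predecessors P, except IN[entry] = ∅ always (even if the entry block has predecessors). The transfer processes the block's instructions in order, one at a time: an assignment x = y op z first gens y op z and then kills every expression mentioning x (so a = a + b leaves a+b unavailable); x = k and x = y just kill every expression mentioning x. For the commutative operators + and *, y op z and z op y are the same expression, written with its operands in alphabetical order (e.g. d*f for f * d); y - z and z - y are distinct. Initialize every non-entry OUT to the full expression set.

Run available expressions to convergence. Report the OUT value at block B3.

Fixpoint table:
  B0:   IN={}   OUT={a*a}
  B1:   IN={a*a}   OUT={a*a}
  B2:   IN={a*a}   OUT={a*a}
  B3:   IN={a*a}   OUT={a*a}

Merge at B3: IN[B3] = OUT[B2] = {a*a}
Applying B3's transfer function to that IN value gives OUT[B3] (row B3 above).

Answer: {a*a}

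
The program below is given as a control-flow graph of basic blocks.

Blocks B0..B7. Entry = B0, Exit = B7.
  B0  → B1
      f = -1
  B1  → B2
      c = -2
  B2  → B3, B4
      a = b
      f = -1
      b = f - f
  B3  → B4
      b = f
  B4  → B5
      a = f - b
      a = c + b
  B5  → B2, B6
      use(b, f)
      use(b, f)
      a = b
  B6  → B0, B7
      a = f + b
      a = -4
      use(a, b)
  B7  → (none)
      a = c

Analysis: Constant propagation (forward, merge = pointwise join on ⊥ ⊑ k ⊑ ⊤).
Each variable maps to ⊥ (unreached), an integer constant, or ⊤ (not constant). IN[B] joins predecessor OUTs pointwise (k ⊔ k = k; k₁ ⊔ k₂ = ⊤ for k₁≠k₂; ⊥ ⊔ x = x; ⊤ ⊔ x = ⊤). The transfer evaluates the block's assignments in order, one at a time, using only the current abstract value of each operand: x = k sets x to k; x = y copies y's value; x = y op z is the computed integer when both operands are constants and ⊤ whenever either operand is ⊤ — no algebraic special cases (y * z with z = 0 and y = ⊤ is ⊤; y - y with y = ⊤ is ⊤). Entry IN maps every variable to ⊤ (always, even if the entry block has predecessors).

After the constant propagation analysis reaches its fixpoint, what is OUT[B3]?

Per-block solution:
  B0: | IN=(all ⊤) | OUT={f:-1; rest ⊤}
  B1: | IN={f:-1; rest ⊤} | OUT={c:-2, f:-1; rest ⊤}
  B2: | IN={c:-2, f:-1; rest ⊤} | OUT={b:0, c:-2, f:-1; rest ⊤}
  B3: | IN={b:0, c:-2, f:-1; rest ⊤} | OUT={b:-1, c:-2, f:-1; rest ⊤}
  B4: | IN={c:-2, f:-1; rest ⊤} | OUT={c:-2, f:-1; rest ⊤}
  B5: | IN={c:-2, f:-1; rest ⊤} | OUT={c:-2, f:-1; rest ⊤}
  B6: | IN={c:-2, f:-1; rest ⊤} | OUT={a:-4, c:-2, f:-1; rest ⊤}
  B7: | IN={a:-4, c:-2, f:-1; rest ⊤} | OUT={a:-2, c:-2, f:-1; rest ⊤}

Merge at B3: IN[B3] = OUT[B2] = {a: ⊤, b: 0, c: -2, d: ⊤, e: ⊤, f: -1}
Applying B3's transfer function to that IN value gives OUT[B3] (row B3 above).

Answer: {a: ⊤, b: -1, c: -2, d: ⊤, e: ⊤, f: -1}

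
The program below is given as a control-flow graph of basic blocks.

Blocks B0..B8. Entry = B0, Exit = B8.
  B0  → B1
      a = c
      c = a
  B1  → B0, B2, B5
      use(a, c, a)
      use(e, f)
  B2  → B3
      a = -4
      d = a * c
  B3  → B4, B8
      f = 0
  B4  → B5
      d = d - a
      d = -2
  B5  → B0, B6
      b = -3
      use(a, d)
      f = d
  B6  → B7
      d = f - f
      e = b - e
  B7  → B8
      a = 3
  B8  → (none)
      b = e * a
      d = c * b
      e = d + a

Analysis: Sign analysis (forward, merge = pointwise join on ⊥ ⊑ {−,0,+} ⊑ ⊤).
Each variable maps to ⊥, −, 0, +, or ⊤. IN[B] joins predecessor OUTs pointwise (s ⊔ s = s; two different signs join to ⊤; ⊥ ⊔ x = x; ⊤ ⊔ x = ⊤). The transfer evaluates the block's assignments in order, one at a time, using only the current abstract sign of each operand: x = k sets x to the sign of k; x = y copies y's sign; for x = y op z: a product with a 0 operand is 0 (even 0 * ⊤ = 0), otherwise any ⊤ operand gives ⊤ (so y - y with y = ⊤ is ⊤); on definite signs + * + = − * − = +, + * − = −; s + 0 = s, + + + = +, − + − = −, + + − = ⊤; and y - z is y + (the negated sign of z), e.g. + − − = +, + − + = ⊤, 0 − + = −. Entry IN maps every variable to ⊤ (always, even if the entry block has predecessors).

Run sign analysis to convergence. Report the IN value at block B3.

Fixpoint table:
  B0:  IN=(all ⊤)  OUT=(all ⊤)
  B1:  IN=(all ⊤)  OUT=(all ⊤)
  B2:  IN=(all ⊤)  OUT={a:-; rest ⊤}
  B3:  IN={a:-; rest ⊤}  OUT={a:-, f:0; rest ⊤}
  B4:  IN={a:-, f:0; rest ⊤}  OUT={a:-, d:-, f:0; rest ⊤}
  B5:  IN=(all ⊤)  OUT={b:-; rest ⊤}
  B6:  IN={b:-; rest ⊤}  OUT={b:-; rest ⊤}
  B7:  IN={b:-; rest ⊤}  OUT={a:+, b:-; rest ⊤}
  B8:  IN=(all ⊤)  OUT=(all ⊤)

Merge at B3: IN[B3] = OUT[B2] = {a: -, b: ⊤, c: ⊤, d: ⊤, e: ⊤, f: ⊤}

Answer: {a: -, b: ⊤, c: ⊤, d: ⊤, e: ⊤, f: ⊤}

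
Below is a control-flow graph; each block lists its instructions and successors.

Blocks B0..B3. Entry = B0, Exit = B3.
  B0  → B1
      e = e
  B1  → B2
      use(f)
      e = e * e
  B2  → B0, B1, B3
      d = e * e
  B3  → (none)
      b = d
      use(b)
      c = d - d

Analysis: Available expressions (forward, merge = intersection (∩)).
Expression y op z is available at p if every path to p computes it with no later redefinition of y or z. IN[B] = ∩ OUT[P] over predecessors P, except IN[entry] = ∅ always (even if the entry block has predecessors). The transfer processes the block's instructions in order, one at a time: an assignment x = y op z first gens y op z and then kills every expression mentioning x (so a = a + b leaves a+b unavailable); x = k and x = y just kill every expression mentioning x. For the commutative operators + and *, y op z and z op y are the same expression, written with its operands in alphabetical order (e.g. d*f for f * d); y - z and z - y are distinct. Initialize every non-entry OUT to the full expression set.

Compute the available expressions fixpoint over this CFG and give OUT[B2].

Converged values:
  B0: | IN={} | OUT={}
  B1: | IN={} | OUT={}
  B2: | IN={} | OUT={e*e}
  B3: | IN={e*e} | OUT={d-d, e*e}

Merge at B2: IN[B2] = OUT[B1] = {}
Applying B2's transfer function to that IN value gives OUT[B2] (row B2 above).

Answer: {e*e}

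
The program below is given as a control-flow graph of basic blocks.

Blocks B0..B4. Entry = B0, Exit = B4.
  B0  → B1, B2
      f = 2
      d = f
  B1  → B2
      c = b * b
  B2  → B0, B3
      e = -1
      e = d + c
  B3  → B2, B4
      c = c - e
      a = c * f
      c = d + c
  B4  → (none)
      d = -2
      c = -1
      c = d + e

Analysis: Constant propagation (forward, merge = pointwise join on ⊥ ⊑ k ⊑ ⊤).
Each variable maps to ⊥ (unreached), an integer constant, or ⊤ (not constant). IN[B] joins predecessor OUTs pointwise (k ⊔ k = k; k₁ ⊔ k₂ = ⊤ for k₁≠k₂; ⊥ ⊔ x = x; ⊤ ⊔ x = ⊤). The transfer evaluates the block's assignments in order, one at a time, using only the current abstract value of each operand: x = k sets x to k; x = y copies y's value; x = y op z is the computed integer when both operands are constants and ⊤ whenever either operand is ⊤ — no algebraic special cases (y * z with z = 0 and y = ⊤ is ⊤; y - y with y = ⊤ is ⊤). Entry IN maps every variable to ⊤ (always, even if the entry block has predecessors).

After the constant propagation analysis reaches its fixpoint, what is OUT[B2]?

Per-block solution:
  B0:   IN=(all ⊤)   OUT={d:2, f:2; rest ⊤}
  B1:   IN={d:2, f:2; rest ⊤}   OUT={d:2, f:2; rest ⊤}
  B2:   IN={d:2, f:2; rest ⊤}   OUT={d:2, f:2; rest ⊤}
  B3:   IN={d:2, f:2; rest ⊤}   OUT={d:2, f:2; rest ⊤}
  B4:   IN={d:2, f:2; rest ⊤}   OUT={d:-2, f:2; rest ⊤}

Merge at B2: IN[B2] = OUT[B0] ⊔ OUT[B1] ⊔ OUT[B3] = {a: ⊤, b: ⊤, c: ⊤, d: 2, e: ⊤, f: 2}
Applying B2's transfer function to that IN value gives OUT[B2] (row B2 above).

Answer: {a: ⊤, b: ⊤, c: ⊤, d: 2, e: ⊤, f: 2}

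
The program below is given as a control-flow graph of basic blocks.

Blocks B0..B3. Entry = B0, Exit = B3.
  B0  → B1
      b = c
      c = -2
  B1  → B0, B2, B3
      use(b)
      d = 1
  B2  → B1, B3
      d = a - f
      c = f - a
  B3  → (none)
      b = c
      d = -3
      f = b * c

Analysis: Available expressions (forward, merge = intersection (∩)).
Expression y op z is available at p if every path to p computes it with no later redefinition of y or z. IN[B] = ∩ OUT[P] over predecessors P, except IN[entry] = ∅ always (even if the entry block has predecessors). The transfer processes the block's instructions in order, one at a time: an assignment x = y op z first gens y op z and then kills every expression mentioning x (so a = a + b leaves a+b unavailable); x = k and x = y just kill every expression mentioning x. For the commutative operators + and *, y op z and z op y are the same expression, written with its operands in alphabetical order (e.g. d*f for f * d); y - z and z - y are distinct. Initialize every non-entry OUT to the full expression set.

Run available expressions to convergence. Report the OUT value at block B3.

Answer: {b*c}

Trace:
Per-block solution:
  B0: | IN={} | OUT={}
  B1: | IN={} | OUT={}
  B2: | IN={} | OUT={a-f, f-a}
  B3: | IN={} | OUT={b*c}

Merge at B3: IN[B3] = OUT[B1] ∩ OUT[B2] = {}
Applying B3's transfer function to that IN value gives OUT[B3] (row B3 above).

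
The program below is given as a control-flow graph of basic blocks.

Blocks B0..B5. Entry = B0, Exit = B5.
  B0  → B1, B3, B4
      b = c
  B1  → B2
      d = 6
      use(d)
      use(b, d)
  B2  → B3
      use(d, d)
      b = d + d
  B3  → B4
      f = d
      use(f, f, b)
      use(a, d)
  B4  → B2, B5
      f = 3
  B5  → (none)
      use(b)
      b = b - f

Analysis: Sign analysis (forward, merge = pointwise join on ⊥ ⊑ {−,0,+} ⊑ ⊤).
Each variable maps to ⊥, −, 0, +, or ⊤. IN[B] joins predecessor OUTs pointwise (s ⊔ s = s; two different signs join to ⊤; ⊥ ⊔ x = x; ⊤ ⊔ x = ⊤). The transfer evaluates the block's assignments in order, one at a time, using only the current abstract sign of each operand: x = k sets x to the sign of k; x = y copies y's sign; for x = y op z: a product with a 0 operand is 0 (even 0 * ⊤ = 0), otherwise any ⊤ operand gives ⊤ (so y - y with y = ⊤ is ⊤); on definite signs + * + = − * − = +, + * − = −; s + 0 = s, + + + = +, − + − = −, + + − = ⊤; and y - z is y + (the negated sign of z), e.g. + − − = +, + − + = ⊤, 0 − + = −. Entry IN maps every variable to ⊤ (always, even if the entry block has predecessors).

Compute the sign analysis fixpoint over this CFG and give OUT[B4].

Per-block solution:
  B0: | IN=(all ⊤) | OUT=(all ⊤)
  B1: | IN=(all ⊤) | OUT={d:+; rest ⊤}
  B2: | IN=(all ⊤) | OUT=(all ⊤)
  B3: | IN=(all ⊤) | OUT=(all ⊤)
  B4: | IN=(all ⊤) | OUT={f:+; rest ⊤}
  B5: | IN={f:+; rest ⊤} | OUT={f:+; rest ⊤}

Merge at B4: IN[B4] = OUT[B0] ⊔ OUT[B3] = {a: ⊤, b: ⊤, c: ⊤, d: ⊤, e: ⊤, f: ⊤}
Applying B4's transfer function to that IN value gives OUT[B4] (row B4 above).

Answer: {a: ⊤, b: ⊤, c: ⊤, d: ⊤, e: ⊤, f: +}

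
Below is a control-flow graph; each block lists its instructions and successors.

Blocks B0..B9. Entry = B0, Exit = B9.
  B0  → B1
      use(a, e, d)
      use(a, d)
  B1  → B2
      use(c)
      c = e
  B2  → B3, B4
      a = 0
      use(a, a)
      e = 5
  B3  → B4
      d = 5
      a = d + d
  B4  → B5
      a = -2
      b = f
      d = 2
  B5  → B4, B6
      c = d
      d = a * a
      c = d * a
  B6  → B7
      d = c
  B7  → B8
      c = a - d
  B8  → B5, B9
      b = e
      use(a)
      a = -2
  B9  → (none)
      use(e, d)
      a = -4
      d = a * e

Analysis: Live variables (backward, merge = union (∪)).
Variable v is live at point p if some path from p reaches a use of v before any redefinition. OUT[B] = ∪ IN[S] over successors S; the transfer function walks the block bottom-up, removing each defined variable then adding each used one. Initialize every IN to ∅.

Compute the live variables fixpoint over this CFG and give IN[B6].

Converged values:
  B0:   IN={a, c, d, e, f}   OUT={c, e, f}
  B1:   IN={c, e, f}   OUT={f}
  B2:   IN={f}   OUT={e, f}
  B3:   IN={e, f}   OUT={e, f}
  B4:   IN={e, f}   OUT={a, d, e, f}
  B5:   IN={a, d, e, f}   OUT={a, c, e, f}
  B6:   IN={a, c, e, f}   OUT={a, d, e, f}
  B7:   IN={a, d, e, f}   OUT={a, d, e, f}
  B8:   IN={a, d, e, f}   OUT={a, d, e, f}
  B9:   IN={d, e}   OUT={}

Merge at B6: OUT[B6] = IN[B7] = {a, d, e, f}
Applying B6's transfer function to that OUT value gives IN[B6] (row B6 above).

Answer: {a, c, e, f}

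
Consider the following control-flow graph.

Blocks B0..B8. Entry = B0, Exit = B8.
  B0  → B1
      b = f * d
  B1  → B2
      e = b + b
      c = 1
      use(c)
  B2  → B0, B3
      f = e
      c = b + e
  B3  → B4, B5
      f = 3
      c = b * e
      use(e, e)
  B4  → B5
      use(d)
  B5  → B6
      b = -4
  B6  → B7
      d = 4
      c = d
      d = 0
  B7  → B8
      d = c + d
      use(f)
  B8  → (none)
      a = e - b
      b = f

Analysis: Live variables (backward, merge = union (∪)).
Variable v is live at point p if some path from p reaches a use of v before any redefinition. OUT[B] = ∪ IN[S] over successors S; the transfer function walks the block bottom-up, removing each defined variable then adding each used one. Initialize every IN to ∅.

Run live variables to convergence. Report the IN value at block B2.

Answer: {b, d, e}

Derivation:
Per-block solution:
  B0:   IN={d, f}   OUT={b, d}
  B1:   IN={b, d}   OUT={b, d, e}
  B2:   IN={b, d, e}   OUT={b, d, e, f}
  B3:   IN={b, d, e}   OUT={d, e, f}
  B4:   IN={d, e, f}   OUT={e, f}
  B5:   IN={e, f}   OUT={b, e, f}
  B6:   IN={b, e, f}   OUT={b, c, d, e, f}
  B7:   IN={b, c, d, e, f}   OUT={b, e, f}
  B8:   IN={b, e, f}   OUT={}

Merge at B2: OUT[B2] = IN[B0] ⊔ IN[B3] = {b, d, e, f}
Applying B2's transfer function to that OUT value gives IN[B2] (row B2 above).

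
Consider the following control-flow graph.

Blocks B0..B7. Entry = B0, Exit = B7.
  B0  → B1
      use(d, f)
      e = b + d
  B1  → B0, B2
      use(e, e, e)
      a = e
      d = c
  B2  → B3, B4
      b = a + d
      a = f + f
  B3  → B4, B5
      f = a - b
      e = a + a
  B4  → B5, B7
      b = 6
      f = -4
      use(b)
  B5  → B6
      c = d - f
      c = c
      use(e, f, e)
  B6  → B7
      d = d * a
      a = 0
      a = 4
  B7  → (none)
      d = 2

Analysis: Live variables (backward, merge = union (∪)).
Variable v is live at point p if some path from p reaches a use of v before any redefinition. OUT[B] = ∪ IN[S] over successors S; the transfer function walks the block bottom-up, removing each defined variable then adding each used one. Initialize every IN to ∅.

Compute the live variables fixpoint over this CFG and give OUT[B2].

Answer: {a, b, d, e}

Working:
Converged values:
  B0: | IN={b, c, d, f} | OUT={b, c, e, f}
  B1: | IN={b, c, e, f} | OUT={a, b, c, d, e, f}
  B2: | IN={a, d, e, f} | OUT={a, b, d, e}
  B3: | IN={a, b, d} | OUT={a, d, e, f}
  B4: | IN={a, d, e} | OUT={a, d, e, f}
  B5: | IN={a, d, e, f} | OUT={a, d}
  B6: | IN={a, d} | OUT={}
  B7: | IN={} | OUT={}

Merge at B2: OUT[B2] = IN[B3] ⊔ IN[B4] = {a, b, d, e}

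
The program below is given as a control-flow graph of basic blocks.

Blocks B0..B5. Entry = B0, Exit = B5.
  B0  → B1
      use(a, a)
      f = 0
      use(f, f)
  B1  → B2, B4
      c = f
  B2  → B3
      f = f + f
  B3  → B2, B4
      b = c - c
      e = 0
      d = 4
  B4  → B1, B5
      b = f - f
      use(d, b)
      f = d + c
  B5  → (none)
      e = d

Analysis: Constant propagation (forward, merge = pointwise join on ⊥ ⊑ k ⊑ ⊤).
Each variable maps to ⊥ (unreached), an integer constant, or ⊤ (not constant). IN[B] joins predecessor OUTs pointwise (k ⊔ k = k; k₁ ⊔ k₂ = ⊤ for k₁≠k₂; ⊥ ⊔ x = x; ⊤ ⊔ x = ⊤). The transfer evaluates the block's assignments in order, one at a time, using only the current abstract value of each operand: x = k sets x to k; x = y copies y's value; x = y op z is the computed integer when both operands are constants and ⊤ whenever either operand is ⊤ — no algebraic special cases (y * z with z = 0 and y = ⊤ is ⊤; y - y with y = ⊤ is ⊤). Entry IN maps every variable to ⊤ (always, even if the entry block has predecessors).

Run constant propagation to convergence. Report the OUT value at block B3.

Answer: {a: ⊤, b: ⊤, c: ⊤, d: 4, e: 0, f: ⊤}

Derivation:
Per-block solution:
  B0:   IN=(all ⊤)   OUT={f:0; rest ⊤}
  B1:   IN=(all ⊤)   OUT=(all ⊤)
  B2:   IN=(all ⊤)   OUT=(all ⊤)
  B3:   IN=(all ⊤)   OUT={d:4, e:0; rest ⊤}
  B4:   IN=(all ⊤)   OUT=(all ⊤)
  B5:   IN=(all ⊤)   OUT=(all ⊤)

Merge at B3: IN[B3] = OUT[B2] = {a: ⊤, b: ⊤, c: ⊤, d: ⊤, e: ⊤, f: ⊤}
Applying B3's transfer function to that IN value gives OUT[B3] (row B3 above).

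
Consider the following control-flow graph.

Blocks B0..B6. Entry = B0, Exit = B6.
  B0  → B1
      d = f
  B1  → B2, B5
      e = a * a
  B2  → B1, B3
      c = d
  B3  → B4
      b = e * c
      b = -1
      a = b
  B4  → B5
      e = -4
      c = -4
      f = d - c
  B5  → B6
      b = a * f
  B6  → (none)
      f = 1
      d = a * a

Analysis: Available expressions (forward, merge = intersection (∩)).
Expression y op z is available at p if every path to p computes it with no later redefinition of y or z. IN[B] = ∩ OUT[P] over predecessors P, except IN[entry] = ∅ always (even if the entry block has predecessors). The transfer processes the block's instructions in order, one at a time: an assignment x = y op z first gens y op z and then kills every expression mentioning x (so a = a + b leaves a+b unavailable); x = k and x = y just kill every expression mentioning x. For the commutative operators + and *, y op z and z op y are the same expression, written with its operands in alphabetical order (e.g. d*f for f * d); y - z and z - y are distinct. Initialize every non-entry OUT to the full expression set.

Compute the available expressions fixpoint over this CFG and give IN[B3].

Fixpoint table:
  B0:   IN={}   OUT={}
  B1:   IN={}   OUT={a*a}
  B2:   IN={a*a}   OUT={a*a}
  B3:   IN={a*a}   OUT={c*e}
  B4:   IN={c*e}   OUT={d-c}
  B5:   IN={}   OUT={a*f}
  B6:   IN={a*f}   OUT={a*a}

Merge at B3: IN[B3] = OUT[B2] = {a*a}

Answer: {a*a}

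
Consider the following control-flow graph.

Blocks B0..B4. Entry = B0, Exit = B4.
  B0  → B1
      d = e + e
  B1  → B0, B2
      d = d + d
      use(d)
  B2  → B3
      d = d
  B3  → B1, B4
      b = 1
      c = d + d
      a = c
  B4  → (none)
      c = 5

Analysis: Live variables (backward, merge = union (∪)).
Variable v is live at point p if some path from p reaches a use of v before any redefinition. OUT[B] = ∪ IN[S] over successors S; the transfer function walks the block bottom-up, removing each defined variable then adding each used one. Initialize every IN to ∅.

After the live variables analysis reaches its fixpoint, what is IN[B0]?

Answer: {e}

Trace:
Fixpoint table:
  B0:   IN={e}   OUT={d, e}
  B1:   IN={d, e}   OUT={d, e}
  B2:   IN={d, e}   OUT={d, e}
  B3:   IN={d, e}   OUT={d, e}
  B4:   IN={}   OUT={}

Merge at B0: OUT[B0] = IN[B1] = {d, e}
Applying B0's transfer function to that OUT value gives IN[B0] (row B0 above).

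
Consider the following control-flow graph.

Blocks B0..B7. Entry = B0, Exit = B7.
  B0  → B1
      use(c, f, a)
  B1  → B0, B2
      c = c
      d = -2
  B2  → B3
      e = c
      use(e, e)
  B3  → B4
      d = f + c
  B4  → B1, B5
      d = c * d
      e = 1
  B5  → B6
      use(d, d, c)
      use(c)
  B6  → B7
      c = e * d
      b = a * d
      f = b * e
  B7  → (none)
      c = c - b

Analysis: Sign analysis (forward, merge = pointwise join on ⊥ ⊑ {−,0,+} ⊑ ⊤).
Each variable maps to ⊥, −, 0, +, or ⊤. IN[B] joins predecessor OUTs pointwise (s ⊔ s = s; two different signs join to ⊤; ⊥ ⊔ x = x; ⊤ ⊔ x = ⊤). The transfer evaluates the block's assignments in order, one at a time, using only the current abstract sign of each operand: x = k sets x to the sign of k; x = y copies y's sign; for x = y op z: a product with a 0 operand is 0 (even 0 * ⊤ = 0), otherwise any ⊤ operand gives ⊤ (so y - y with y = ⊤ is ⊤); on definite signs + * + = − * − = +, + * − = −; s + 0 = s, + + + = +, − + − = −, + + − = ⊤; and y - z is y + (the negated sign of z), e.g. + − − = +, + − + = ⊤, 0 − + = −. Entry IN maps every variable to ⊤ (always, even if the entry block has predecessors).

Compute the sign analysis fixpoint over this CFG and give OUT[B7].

Fixpoint table:
  B0:   IN=(all ⊤)   OUT=(all ⊤)
  B1:   IN=(all ⊤)   OUT={d:-; rest ⊤}
  B2:   IN={d:-; rest ⊤}   OUT={d:-; rest ⊤}
  B3:   IN={d:-; rest ⊤}   OUT=(all ⊤)
  B4:   IN=(all ⊤)   OUT={e:+; rest ⊤}
  B5:   IN={e:+; rest ⊤}   OUT={e:+; rest ⊤}
  B6:   IN={e:+; rest ⊤}   OUT={e:+; rest ⊤}
  B7:   IN={e:+; rest ⊤}   OUT={e:+; rest ⊤}

Merge at B7: IN[B7] = OUT[B6] = {a: ⊤, b: ⊤, c: ⊤, d: ⊤, e: +, f: ⊤}
Applying B7's transfer function to that IN value gives OUT[B7] (row B7 above).

Answer: {a: ⊤, b: ⊤, c: ⊤, d: ⊤, e: +, f: ⊤}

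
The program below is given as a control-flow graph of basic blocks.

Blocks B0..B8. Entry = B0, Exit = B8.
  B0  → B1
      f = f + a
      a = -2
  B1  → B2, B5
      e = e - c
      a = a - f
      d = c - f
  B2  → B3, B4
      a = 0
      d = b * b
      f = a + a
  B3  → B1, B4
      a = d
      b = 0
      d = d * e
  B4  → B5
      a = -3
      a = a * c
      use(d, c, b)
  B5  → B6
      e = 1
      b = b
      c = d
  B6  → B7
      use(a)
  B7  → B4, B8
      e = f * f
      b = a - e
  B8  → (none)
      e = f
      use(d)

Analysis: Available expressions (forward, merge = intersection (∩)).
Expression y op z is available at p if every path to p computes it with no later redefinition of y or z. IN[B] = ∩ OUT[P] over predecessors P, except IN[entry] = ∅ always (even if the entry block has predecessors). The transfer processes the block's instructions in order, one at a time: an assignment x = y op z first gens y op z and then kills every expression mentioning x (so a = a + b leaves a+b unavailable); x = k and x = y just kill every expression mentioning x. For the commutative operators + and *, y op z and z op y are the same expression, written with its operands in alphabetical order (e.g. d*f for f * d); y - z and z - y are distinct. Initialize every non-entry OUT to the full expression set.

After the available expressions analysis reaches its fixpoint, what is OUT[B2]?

Answer: {a+a, b*b}

Derivation:
Fixpoint table:
  B0:  IN={}  OUT={}
  B1:  IN={}  OUT={c-f}
  B2:  IN={c-f}  OUT={a+a, b*b}
  B3:  IN={a+a, b*b}  OUT={}
  B4:  IN={}  OUT={}
  B5:  IN={}  OUT={}
  B6:  IN={}  OUT={}
  B7:  IN={}  OUT={a-e, f*f}
  B8:  IN={a-e, f*f}  OUT={f*f}

Merge at B2: IN[B2] = OUT[B1] = {c-f}
Applying B2's transfer function to that IN value gives OUT[B2] (row B2 above).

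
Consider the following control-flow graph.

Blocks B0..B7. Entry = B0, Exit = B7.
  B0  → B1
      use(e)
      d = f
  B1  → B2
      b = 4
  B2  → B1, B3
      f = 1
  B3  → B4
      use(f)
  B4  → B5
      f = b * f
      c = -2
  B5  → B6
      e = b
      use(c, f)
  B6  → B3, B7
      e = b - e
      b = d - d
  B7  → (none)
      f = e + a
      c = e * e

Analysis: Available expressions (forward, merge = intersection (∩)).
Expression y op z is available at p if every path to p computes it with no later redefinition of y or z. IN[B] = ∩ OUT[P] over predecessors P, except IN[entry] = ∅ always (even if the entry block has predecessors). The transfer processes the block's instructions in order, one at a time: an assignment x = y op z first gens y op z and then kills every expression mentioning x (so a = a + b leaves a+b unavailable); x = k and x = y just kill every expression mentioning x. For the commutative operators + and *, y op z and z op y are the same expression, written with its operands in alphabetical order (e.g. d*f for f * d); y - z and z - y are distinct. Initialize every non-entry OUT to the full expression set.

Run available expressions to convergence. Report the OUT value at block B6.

Answer: {d-d}

Working:
Fixpoint table:
  B0:   IN={}   OUT={}
  B1:   IN={}   OUT={}
  B2:   IN={}   OUT={}
  B3:   IN={}   OUT={}
  B4:   IN={}   OUT={}
  B5:   IN={}   OUT={}
  B6:   IN={}   OUT={d-d}
  B7:   IN={d-d}   OUT={a+e, d-d, e*e}

Merge at B6: IN[B6] = OUT[B5] = {}
Applying B6's transfer function to that IN value gives OUT[B6] (row B6 above).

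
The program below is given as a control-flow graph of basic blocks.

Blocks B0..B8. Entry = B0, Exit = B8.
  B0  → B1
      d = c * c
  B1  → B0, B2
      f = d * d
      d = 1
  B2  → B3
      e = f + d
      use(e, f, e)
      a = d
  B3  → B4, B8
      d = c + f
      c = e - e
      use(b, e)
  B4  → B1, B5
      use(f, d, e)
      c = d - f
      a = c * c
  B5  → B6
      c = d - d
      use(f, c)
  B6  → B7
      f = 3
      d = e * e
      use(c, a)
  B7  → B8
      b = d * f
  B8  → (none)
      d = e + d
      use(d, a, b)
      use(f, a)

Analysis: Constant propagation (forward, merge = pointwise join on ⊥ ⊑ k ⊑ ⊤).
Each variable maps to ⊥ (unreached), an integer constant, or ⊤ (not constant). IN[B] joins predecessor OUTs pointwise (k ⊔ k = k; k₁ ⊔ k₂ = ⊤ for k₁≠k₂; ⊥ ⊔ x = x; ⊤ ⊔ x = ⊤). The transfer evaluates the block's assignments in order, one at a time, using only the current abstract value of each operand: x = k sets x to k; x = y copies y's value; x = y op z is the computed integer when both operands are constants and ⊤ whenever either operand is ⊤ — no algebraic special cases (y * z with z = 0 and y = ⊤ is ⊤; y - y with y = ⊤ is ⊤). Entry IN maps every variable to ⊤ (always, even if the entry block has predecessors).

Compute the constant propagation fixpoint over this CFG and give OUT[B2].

Converged values:
  B0: | IN=(all ⊤) | OUT=(all ⊤)
  B1: | IN=(all ⊤) | OUT={d:1; rest ⊤}
  B2: | IN={d:1; rest ⊤} | OUT={a:1, d:1; rest ⊤}
  B3: | IN={a:1, d:1; rest ⊤} | OUT={a:1; rest ⊤}
  B4: | IN={a:1; rest ⊤} | OUT=(all ⊤)
  B5: | IN=(all ⊤) | OUT=(all ⊤)
  B6: | IN=(all ⊤) | OUT={f:3; rest ⊤}
  B7: | IN={f:3; rest ⊤} | OUT={f:3; rest ⊤}
  B8: | IN=(all ⊤) | OUT=(all ⊤)

Merge at B2: IN[B2] = OUT[B1] = {a: ⊤, b: ⊤, c: ⊤, d: 1, e: ⊤, f: ⊤}
Applying B2's transfer function to that IN value gives OUT[B2] (row B2 above).

Answer: {a: 1, b: ⊤, c: ⊤, d: 1, e: ⊤, f: ⊤}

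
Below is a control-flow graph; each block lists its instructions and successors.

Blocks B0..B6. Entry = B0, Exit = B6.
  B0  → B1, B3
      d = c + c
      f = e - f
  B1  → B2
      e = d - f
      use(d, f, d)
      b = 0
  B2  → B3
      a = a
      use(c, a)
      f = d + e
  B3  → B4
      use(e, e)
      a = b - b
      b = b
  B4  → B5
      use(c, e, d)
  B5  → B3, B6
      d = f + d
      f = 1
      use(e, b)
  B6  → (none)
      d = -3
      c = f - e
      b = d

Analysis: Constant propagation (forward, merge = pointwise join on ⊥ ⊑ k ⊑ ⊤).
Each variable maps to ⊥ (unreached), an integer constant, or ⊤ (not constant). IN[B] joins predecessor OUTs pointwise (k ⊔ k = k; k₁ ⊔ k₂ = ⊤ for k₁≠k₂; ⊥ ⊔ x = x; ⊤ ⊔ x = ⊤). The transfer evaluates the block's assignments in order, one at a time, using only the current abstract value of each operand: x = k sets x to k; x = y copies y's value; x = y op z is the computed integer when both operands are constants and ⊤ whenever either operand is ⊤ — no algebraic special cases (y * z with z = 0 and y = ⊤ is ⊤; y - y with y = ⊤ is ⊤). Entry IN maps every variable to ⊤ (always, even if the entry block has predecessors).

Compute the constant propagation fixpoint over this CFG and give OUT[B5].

Converged values:
  B0:  IN=(all ⊤)  OUT=(all ⊤)
  B1:  IN=(all ⊤)  OUT={b:0; rest ⊤}
  B2:  IN={b:0; rest ⊤}  OUT={b:0; rest ⊤}
  B3:  IN=(all ⊤)  OUT=(all ⊤)
  B4:  IN=(all ⊤)  OUT=(all ⊤)
  B5:  IN=(all ⊤)  OUT={f:1; rest ⊤}
  B6:  IN={f:1; rest ⊤}  OUT={b:-3, d:-3, f:1; rest ⊤}

Merge at B5: IN[B5] = OUT[B4] = {a: ⊤, b: ⊤, c: ⊤, d: ⊤, e: ⊤, f: ⊤}
Applying B5's transfer function to that IN value gives OUT[B5] (row B5 above).

Answer: {a: ⊤, b: ⊤, c: ⊤, d: ⊤, e: ⊤, f: 1}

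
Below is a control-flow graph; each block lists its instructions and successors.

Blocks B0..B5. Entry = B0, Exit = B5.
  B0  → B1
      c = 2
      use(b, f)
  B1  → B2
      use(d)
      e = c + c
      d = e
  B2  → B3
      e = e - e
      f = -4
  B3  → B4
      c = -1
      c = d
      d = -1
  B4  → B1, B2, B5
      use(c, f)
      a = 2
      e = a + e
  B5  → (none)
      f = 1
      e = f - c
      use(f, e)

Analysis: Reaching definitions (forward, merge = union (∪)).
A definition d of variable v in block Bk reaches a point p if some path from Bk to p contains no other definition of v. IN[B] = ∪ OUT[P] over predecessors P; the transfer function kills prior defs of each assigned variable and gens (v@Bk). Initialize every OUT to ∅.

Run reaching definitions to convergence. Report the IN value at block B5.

Fixpoint table:
  B0:  IN={}  OUT={c@B0}
  B1:  IN={a@B4, c@B0, c@B3, d@B3, e@B4, f@B2}  OUT={a@B4, c@B0, c@B3, d@B1, e@B1, f@B2}
  B2:  IN={a@B4, c@B0, c@B3, d@B1, d@B3, e@B1, e@B4, f@B2}  OUT={a@B4, c@B0, c@B3, d@B1, d@B3, e@B2, f@B2}
  B3:  IN={a@B4, c@B0, c@B3, d@B1, d@B3, e@B2, f@B2}  OUT={a@B4, c@B3, d@B3, e@B2, f@B2}
  B4:  IN={a@B4, c@B3, d@B3, e@B2, f@B2}  OUT={a@B4, c@B3, d@B3, e@B4, f@B2}
  B5:  IN={a@B4, c@B3, d@B3, e@B4, f@B2}  OUT={a@B4, c@B3, d@B3, e@B5, f@B5}

Merge at B5: IN[B5] = OUT[B4] = {a@B4, c@B3, d@B3, e@B4, f@B2}

Answer: {a@B4, c@B3, d@B3, e@B4, f@B2}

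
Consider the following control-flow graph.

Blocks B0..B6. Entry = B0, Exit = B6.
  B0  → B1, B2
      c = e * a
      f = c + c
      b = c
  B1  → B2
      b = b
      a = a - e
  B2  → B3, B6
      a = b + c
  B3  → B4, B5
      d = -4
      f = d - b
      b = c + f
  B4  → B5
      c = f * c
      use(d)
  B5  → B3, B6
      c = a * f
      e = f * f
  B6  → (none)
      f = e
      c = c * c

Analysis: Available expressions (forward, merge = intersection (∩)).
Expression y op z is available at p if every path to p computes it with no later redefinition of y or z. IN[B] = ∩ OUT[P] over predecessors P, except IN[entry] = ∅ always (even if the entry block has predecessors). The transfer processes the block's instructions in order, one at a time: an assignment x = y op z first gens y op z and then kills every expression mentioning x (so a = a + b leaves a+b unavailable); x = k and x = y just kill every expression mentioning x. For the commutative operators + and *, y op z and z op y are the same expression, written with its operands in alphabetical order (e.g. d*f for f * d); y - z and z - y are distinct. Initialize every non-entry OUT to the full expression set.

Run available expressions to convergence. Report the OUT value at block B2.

Answer: {b+c, c+c}

Derivation:
Per-block solution:
  B0:   IN={}   OUT={a*e, c+c}
  B1:   IN={a*e, c+c}   OUT={c+c}
  B2:   IN={c+c}   OUT={b+c, c+c}
  B3:   IN={}   OUT={c+f}
  B4:   IN={c+f}   OUT={}
  B5:   IN={}   OUT={a*f, f*f}
  B6:   IN={}   OUT={}

Merge at B2: IN[B2] = OUT[B0] ∩ OUT[B1] = {c+c}
Applying B2's transfer function to that IN value gives OUT[B2] (row B2 above).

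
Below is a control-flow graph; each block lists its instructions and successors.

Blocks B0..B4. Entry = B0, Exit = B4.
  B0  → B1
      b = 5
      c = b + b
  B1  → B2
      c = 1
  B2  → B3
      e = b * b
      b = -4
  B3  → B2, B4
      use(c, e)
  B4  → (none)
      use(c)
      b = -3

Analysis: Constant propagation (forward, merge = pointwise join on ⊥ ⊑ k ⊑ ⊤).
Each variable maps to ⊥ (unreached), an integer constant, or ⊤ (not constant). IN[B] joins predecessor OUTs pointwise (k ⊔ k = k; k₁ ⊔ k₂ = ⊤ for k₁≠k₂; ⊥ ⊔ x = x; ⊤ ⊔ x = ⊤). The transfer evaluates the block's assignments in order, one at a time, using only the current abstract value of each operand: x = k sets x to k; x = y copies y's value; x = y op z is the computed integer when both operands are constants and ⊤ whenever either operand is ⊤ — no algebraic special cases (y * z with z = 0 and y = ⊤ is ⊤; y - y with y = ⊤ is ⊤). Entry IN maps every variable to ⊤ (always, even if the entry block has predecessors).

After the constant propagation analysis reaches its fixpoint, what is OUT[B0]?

Per-block solution:
  B0:  IN=(all ⊤)  OUT={b:5, c:10; rest ⊤}
  B1:  IN={b:5, c:10; rest ⊤}  OUT={b:5, c:1; rest ⊤}
  B2:  IN={c:1; rest ⊤}  OUT={b:-4, c:1; rest ⊤}
  B3:  IN={b:-4, c:1; rest ⊤}  OUT={b:-4, c:1; rest ⊤}
  B4:  IN={b:-4, c:1; rest ⊤}  OUT={b:-3, c:1; rest ⊤}

B0 is the boundary node: IN[B0] = {a: ⊤, b: ⊤, c: ⊤, d: ⊤, e: ⊤, f: ⊤}
Applying B0's transfer function to that IN value gives OUT[B0] (row B0 above).

Answer: {a: ⊤, b: 5, c: 10, d: ⊤, e: ⊤, f: ⊤}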